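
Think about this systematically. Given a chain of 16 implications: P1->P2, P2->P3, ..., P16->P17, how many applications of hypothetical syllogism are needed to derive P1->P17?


With 16 implications in a chain connecting 17 propositions:
P1->P2, P2->P3, ..., P16->P17
Steps needed = (number of implications) - 1 = 16 - 1 = 15

15


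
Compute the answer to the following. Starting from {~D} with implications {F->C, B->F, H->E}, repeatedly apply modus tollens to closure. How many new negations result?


Initial negated facts: {~D}
Apply modus tollens to closure:
  (no implication fires)
Final negated: {~D}
New negations: {(none)}
Count = 0

0


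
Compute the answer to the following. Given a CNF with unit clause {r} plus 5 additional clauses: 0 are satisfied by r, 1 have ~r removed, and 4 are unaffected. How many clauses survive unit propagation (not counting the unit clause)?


Satisfied (removed): 0
Shortened (remain): 1
Unchanged (remain): 4
Remaining = 1 + 4 = 5

5


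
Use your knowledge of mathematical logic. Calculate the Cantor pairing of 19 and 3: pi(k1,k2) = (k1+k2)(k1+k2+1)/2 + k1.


k1 + k2 = 22
(k1+k2)(k1+k2+1)/2 = 22 * 23 / 2 = 253
pi = 253 + 19 = 272

272


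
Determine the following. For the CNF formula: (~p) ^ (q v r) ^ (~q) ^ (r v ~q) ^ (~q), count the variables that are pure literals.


Check each variable for pure literal status:
p: pure negative
q: mixed (not pure)
r: pure positive
Pure literal count = 2

2


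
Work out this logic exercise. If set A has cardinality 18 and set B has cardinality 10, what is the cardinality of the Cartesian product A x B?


The Cartesian product A x B contains all ordered pairs (a, b).
|A x B| = |A| * |B| = 18 * 10 = 180

180


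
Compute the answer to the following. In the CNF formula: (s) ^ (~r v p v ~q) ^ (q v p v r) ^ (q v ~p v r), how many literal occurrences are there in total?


Counting literals in each clause:
Clause 1: 1 literal(s)
Clause 2: 3 literal(s)
Clause 3: 3 literal(s)
Clause 4: 3 literal(s)
Total = 10

10


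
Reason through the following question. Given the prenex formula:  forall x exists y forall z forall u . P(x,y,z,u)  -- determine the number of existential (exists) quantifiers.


Quantifier prefix: forall x exists y forall z forall u
Mark each quantifier type:
  U E U U
Universal count = 3, Existential count = 1
Asked for existential (exists) quantifiers: 1

1


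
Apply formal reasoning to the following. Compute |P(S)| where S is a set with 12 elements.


The power set of a set with n elements has 2^n elements.
|P(S)| = 2^12 = 4096

4096


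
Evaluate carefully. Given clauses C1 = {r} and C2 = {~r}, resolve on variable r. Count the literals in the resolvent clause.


Remove r from C1 and ~r from C2.
C1 remainder: {}
C2 remainder: {}
Union (resolvent): {} (empty clause)
Resolvent has 0 literal(s).

0


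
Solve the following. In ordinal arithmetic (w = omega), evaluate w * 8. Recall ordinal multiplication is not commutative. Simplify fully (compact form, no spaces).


Compute w * 8.
Ordinal * is associative and left-distributive over +, but NOT commutative; for finite n>1, n*w = w but w*n stays w*n.
w * 8 means 8 copies of w concatenated: w*8.
Result = w*8

w*8


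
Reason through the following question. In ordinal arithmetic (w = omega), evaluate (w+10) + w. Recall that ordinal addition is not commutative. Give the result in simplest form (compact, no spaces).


Compute (w+10) + w.
Ordinal + is associative but NOT commutative; for finite n>0, n + w = w but w + n stays w+n.
(w+10) + w = w + (10+w) = w + w = w*2 (the finite tail 10 is absorbed by the right w).
Result = w*2

w*2


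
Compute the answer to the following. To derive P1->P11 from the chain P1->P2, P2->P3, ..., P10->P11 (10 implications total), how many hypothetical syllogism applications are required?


With 10 implications in a chain connecting 11 propositions:
P1->P2, P2->P3, ..., P10->P11
Steps needed = (number of implications) - 1 = 10 - 1 = 9

9


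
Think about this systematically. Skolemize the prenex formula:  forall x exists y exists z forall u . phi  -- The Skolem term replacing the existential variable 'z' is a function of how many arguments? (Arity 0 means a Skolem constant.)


Quantifier prefix: forall x exists y exists z forall u
'z' is existentially quantified at position 3.
Universal variables preceding it: x
Skolem function arity = 1

1


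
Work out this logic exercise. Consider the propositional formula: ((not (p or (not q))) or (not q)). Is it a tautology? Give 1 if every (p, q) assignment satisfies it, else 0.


Check all 4 assignments:
p=0, q=0: 1
p=0, q=1: 1
p=1, q=0: 1
p=1, q=1: 0
Satisfying count = 3/4.
Tautology iff count = 4: no.

0


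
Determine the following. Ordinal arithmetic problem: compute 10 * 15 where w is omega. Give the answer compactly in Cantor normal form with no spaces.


Compute 10 * 15.
Ordinal * is associative and left-distributive over +, but NOT commutative; for finite n>1, n*w = w but w*n stays w*n.
Both finite; ordinal * agrees with natural *: 10 * 15 = 150.
Result = 150

150


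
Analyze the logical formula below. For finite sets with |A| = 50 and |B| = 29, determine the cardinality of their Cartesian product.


The Cartesian product A x B contains all ordered pairs (a, b).
|A x B| = |A| * |B| = 50 * 29 = 1450

1450


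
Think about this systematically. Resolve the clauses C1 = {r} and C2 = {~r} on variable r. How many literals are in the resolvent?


Remove r from C1 and ~r from C2.
C1 remainder: {}
C2 remainder: {}
Union (resolvent): {} (empty clause)
Resolvent has 0 literal(s).

0


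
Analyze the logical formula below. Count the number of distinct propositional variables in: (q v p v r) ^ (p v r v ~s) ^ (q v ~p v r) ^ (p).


Identify each variable that appears in the formula.
Variables found: p, q, r, s
Count = 4

4


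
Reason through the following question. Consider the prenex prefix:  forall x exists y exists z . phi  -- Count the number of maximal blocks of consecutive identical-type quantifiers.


Quantifier-type sequence: A E E  (A=forall, E=exists)
Group into maximal same-type runs:
  Ax1 | Ex2
Number of blocks = 2

2


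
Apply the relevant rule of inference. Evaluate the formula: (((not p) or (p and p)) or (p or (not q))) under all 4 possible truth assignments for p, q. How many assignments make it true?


Check all 4 assignments:
p=0, q=0: 1
p=0, q=1: 1
p=1, q=0: 1
p=1, q=1: 1
Count of True = 4

4


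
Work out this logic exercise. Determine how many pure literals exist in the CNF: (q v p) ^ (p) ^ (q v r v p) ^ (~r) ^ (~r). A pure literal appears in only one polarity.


Check each variable for pure literal status:
p: pure positive
q: pure positive
r: mixed (not pure)
Pure literal count = 2

2


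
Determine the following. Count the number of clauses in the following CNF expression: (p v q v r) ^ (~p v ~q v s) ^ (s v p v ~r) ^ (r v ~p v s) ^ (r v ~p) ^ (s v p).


A CNF formula is a conjunction of clauses.
Clauses are separated by ^.
Counting the conjuncts: 6 clauses.

6


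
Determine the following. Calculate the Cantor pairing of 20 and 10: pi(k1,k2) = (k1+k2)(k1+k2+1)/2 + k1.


k1 + k2 = 30
(k1+k2)(k1+k2+1)/2 = 30 * 31 / 2 = 465
pi = 465 + 20 = 485

485


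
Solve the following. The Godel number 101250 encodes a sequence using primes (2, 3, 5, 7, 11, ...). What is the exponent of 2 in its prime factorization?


Factorize 101250 by dividing by 2 repeatedly.
Division steps: 2 divides 101250 exactly 1 time(s).
Exponent of 2 = 1

1


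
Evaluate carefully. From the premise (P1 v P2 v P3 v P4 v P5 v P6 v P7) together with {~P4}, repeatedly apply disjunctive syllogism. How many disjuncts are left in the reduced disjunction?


Original disjuncts (7): P1, P2, P3, P4, P5, P6, P7
Negated (eliminate): ~P4
Remaining disjuncts: P1, P2, P3, P5, P6, P7
Count = 7 - 1 = 6

6


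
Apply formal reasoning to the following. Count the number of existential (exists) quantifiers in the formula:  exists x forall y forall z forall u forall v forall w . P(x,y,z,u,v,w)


Quantifier prefix: exists x forall y forall z forall u forall v forall w
Mark each quantifier type:
  E U U U U U
Universal count = 5, Existential count = 1
Asked for existential (exists) quantifiers: 1

1


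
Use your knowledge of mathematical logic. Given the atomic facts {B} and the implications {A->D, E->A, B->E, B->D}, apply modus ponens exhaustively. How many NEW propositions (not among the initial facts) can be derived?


Initial facts: {B}
Apply modus ponens to closure:
  B and B->E  =>  E
  B and B->D  =>  D
  E and E->A  =>  A
Final known: {A, B, D, E}
New propositions: {A, D, E}
Count = 3

3


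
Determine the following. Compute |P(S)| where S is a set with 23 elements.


The power set of a set with n elements has 2^n elements.
|P(S)| = 2^23 = 8388608

8388608


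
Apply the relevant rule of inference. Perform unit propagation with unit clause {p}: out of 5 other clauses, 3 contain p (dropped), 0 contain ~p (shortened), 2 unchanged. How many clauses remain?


Satisfied (removed): 3
Shortened (remain): 0
Unchanged (remain): 2
Remaining = 0 + 2 = 2

2


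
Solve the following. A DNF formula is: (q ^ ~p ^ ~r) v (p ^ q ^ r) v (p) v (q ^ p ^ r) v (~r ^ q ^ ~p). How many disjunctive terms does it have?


A DNF formula is a disjunction of terms (conjunctions).
Terms are separated by v.
Counting the disjuncts: 5 terms.

5


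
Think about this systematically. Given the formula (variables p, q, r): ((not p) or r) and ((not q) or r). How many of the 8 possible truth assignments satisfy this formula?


Evaluate all 8 assignments for p, q, r:
p=0, q=0, r=0: 1
p=0, q=0, r=1: 1
p=0, q=1, r=0: 0
p=0, q=1, r=1: 1
p=1, q=0, r=0: 0
p=1, q=0, r=1: 1
p=1, q=1, r=0: 0
p=1, q=1, r=1: 1
Satisfying count = 5

5


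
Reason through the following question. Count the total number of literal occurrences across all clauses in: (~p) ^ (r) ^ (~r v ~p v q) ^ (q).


Counting literals in each clause:
Clause 1: 1 literal(s)
Clause 2: 1 literal(s)
Clause 3: 3 literal(s)
Clause 4: 1 literal(s)
Total = 6

6


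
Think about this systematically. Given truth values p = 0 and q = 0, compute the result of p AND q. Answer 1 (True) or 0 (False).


p = 0, q = 0
Operation: p AND q
Evaluate: 0 AND 0 = 0

0


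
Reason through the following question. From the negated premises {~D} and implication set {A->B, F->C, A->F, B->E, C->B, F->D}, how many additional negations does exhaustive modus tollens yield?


Initial negated facts: {~D}
Apply modus tollens to closure:
  ~D and F->D  =>  ~F
  ~F and A->F  =>  ~A
Final negated: {~A, ~D, ~F}
New negations: {~A, ~F}
Count = 2

2


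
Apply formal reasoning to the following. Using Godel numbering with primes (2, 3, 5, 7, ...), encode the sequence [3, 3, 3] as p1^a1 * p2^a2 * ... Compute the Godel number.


Encode each element as an exponent of the corresponding prime:
  2^3 = 8
  3^3 = 27
  5^3 = 125
Product = 8 * 27 * 125 = 27000

27000


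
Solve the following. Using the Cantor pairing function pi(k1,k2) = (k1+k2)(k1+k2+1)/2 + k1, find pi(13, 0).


k1 + k2 = 13
(k1+k2)(k1+k2+1)/2 = 13 * 14 / 2 = 91
pi = 91 + 13 = 104

104


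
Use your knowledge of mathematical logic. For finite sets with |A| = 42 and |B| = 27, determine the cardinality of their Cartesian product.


The Cartesian product A x B contains all ordered pairs (a, b).
|A x B| = |A| * |B| = 42 * 27 = 1134

1134


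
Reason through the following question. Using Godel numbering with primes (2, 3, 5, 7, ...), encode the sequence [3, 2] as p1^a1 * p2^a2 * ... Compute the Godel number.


Encode each element as an exponent of the corresponding prime:
  2^3 = 8
  3^2 = 9
Product = 8 * 9 = 72

72


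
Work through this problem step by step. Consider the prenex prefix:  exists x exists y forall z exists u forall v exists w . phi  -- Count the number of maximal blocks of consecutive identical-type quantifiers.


Quantifier-type sequence: E E A E A E  (A=forall, E=exists)
Group into maximal same-type runs:
  Ex2 | Ax1 | Ex1 | Ax1 | Ex1
Number of blocks = 5

5


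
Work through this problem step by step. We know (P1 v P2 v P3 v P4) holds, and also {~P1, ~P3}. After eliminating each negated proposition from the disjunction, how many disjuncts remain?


Original disjuncts (4): P1, P2, P3, P4
Negated (eliminate): ~P1, ~P3
Remaining disjuncts: P2, P4
Count = 4 - 2 = 2

2


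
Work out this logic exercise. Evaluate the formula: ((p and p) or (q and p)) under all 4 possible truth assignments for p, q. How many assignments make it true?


Check all 4 assignments:
p=0, q=0: 0
p=0, q=1: 0
p=1, q=0: 1
p=1, q=1: 1
Count of True = 2

2


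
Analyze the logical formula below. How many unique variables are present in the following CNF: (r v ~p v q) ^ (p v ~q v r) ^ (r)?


Identify each variable that appears in the formula.
Variables found: p, q, r
Count = 3

3


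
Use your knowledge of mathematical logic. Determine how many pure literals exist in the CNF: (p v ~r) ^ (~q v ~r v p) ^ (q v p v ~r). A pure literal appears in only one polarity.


Check each variable for pure literal status:
p: pure positive
q: mixed (not pure)
r: pure negative
Pure literal count = 2

2


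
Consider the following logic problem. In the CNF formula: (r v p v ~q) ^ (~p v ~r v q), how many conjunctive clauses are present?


A CNF formula is a conjunction of clauses.
Clauses are separated by ^.
Counting the conjuncts: 2 clauses.

2


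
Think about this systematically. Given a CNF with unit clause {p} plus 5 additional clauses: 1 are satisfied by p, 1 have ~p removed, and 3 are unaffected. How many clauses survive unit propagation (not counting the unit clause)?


Satisfied (removed): 1
Shortened (remain): 1
Unchanged (remain): 3
Remaining = 1 + 3 = 4

4


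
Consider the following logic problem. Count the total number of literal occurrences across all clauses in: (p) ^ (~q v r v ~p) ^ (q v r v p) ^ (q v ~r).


Counting literals in each clause:
Clause 1: 1 literal(s)
Clause 2: 3 literal(s)
Clause 3: 3 literal(s)
Clause 4: 2 literal(s)
Total = 9

9


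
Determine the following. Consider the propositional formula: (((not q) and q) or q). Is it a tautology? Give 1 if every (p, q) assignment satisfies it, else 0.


Check all 4 assignments:
p=0, q=0: 0
p=0, q=1: 1
p=1, q=0: 0
p=1, q=1: 1
Satisfying count = 2/4.
Tautology iff count = 4: no.

0


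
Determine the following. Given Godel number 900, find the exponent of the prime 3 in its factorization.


Factorize 900 by dividing by 3 repeatedly.
Division steps: 3 divides 900 exactly 2 time(s).
Exponent of 3 = 2

2


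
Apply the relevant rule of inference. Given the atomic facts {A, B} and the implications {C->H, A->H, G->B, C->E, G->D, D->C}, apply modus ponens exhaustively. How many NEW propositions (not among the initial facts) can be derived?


Initial facts: {A, B}
Apply modus ponens to closure:
  A and A->H  =>  H
Final known: {A, B, H}
New propositions: {H}
Count = 1

1


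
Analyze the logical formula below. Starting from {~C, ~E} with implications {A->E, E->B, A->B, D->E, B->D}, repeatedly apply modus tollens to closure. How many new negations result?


Initial negated facts: {~C, ~E}
Apply modus tollens to closure:
  ~E and A->E  =>  ~A
  ~E and D->E  =>  ~D
  ~D and B->D  =>  ~B
Final negated: {~A, ~B, ~C, ~D, ~E}
New negations: {~A, ~B, ~D}
Count = 3

3


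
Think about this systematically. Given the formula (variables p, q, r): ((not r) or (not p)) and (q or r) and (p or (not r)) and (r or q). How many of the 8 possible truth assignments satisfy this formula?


Evaluate all 8 assignments for p, q, r:
p=0, q=0, r=0: 0
p=0, q=0, r=1: 0
p=0, q=1, r=0: 1
p=0, q=1, r=1: 0
p=1, q=0, r=0: 0
p=1, q=0, r=1: 0
p=1, q=1, r=0: 1
p=1, q=1, r=1: 0
Satisfying count = 2

2


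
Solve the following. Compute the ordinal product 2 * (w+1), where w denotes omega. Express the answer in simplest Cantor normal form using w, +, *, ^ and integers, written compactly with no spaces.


Compute 2 * (w+1).
Ordinal * is associative and left-distributive over +, but NOT commutative; for finite n>1, n*w = w but w*n stays w*n.
By left-distributivity: 2 * (w+1) = 2*w + 2*1 = w + 2 = w+2.
Result = w+2

w+2


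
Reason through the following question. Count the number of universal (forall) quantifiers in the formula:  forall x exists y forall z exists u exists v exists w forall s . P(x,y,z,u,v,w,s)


Quantifier prefix: forall x exists y forall z exists u exists v exists w forall s
Mark each quantifier type:
  U E U E E E U
Universal count = 3, Existential count = 4
Asked for universal (forall) quantifiers: 3

3


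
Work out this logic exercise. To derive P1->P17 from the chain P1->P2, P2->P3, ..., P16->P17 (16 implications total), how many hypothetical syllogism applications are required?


With 16 implications in a chain connecting 17 propositions:
P1->P2, P2->P3, ..., P16->P17
Steps needed = (number of implications) - 1 = 16 - 1 = 15

15


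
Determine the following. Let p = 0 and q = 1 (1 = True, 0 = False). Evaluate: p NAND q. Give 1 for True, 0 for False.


p = 0, q = 1
Operation: p NAND q
Evaluate: 0 NAND 1 = 1

1


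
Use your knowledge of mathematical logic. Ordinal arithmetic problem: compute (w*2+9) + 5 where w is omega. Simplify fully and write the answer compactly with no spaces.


Compute (w*2+9) + 5.
Ordinal + is associative but NOT commutative; for finite n>0, n + w = w but w + n stays w+n.
By associativity: (w*2+9) + 5 = w*2 + (9+5) = w*2+14.
Result = w*2+14

w*2+14


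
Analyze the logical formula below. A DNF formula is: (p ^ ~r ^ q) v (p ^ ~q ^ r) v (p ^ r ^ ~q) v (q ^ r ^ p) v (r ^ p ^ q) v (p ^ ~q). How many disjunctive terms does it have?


A DNF formula is a disjunction of terms (conjunctions).
Terms are separated by v.
Counting the disjuncts: 6 terms.

6


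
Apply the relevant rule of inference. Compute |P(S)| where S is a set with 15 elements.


The power set of a set with n elements has 2^n elements.
|P(S)| = 2^15 = 32768

32768


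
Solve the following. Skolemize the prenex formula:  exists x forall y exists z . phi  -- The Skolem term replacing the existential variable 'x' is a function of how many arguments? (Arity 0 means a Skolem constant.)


Quantifier prefix: exists x forall y exists z
'x' is existentially quantified at position 1.
No universal quantifiers precede it.
Skolem function arity = 0 (a Skolem constant)

0


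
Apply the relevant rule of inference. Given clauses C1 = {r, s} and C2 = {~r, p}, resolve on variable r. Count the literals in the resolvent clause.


Remove r from C1 and ~r from C2.
C1 remainder: {s}
C2 remainder: {p}
Union (resolvent): {p, s}
Resolvent has 2 literal(s).

2


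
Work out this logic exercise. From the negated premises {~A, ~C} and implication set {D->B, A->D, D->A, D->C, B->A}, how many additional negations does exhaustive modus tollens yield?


Initial negated facts: {~A, ~C}
Apply modus tollens to closure:
  ~A and D->A  =>  ~D
  ~A and B->A  =>  ~B
Final negated: {~A, ~B, ~C, ~D}
New negations: {~B, ~D}
Count = 2

2


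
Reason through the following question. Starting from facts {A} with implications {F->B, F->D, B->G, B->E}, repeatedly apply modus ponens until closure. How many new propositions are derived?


Initial facts: {A}
Apply modus ponens to closure:
  (no implication fires)
Final known: {A}
New propositions: {(none)}
Count = 0

0


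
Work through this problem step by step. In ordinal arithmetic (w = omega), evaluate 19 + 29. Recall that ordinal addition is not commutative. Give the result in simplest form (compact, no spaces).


Compute 19 + 29.
Ordinal + is associative but NOT commutative; for finite n>0, n + w = w but w + n stays w+n.
Both operands finite; ordinal + agrees with natural +: 19 + 29 = 48.
Result = 48

48


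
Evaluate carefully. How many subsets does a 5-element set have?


The power set of a set with n elements has 2^n elements.
|P(S)| = 2^5 = 32

32


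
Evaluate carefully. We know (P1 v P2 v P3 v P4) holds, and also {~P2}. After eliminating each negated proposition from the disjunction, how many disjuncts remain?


Original disjuncts (4): P1, P2, P3, P4
Negated (eliminate): ~P2
Remaining disjuncts: P1, P3, P4
Count = 4 - 1 = 3

3


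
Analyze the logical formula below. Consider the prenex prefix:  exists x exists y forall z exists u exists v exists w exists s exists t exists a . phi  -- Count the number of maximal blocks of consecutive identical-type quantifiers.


Quantifier-type sequence: E E A E E E E E E  (A=forall, E=exists)
Group into maximal same-type runs:
  Ex2 | Ax1 | Ex6
Number of blocks = 3

3


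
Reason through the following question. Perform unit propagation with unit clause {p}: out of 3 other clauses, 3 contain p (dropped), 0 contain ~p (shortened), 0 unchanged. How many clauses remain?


Satisfied (removed): 3
Shortened (remain): 0
Unchanged (remain): 0
Remaining = 0 + 0 = 0

0


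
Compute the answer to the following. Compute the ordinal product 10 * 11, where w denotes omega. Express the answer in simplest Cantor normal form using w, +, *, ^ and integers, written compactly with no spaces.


Compute 10 * 11.
Ordinal * is associative and left-distributive over +, but NOT commutative; for finite n>1, n*w = w but w*n stays w*n.
Both finite; ordinal * agrees with natural *: 10 * 11 = 110.
Result = 110

110


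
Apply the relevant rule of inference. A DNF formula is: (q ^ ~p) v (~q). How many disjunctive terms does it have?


A DNF formula is a disjunction of terms (conjunctions).
Terms are separated by v.
Counting the disjuncts: 2 terms.

2


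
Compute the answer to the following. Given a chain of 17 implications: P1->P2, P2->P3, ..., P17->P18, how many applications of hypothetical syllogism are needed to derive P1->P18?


With 17 implications in a chain connecting 18 propositions:
P1->P2, P2->P3, ..., P17->P18
Steps needed = (number of implications) - 1 = 17 - 1 = 16

16


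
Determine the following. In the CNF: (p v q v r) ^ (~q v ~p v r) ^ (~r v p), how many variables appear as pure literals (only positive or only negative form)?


Check each variable for pure literal status:
p: mixed (not pure)
q: mixed (not pure)
r: mixed (not pure)
Pure literal count = 0

0


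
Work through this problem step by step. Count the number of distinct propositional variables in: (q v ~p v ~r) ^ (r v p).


Identify each variable that appears in the formula.
Variables found: p, q, r
Count = 3

3


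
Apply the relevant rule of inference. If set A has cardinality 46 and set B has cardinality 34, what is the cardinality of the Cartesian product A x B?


The Cartesian product A x B contains all ordered pairs (a, b).
|A x B| = |A| * |B| = 46 * 34 = 1564

1564


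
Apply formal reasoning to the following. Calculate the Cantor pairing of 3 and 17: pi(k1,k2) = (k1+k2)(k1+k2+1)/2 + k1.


k1 + k2 = 20
(k1+k2)(k1+k2+1)/2 = 20 * 21 / 2 = 210
pi = 210 + 3 = 213

213


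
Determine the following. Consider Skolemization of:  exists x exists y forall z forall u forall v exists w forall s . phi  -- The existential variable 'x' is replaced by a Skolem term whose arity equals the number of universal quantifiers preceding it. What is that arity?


Quantifier prefix: exists x exists y forall z forall u forall v exists w forall s
'x' is existentially quantified at position 1.
No universal quantifiers precede it.
Skolem function arity = 0 (a Skolem constant)

0


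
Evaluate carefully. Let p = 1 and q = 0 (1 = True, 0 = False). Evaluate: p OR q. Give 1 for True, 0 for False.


p = 1, q = 0
Operation: p OR q
Evaluate: 1 OR 0 = 1

1


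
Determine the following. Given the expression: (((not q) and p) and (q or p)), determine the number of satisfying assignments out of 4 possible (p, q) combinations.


Check all 4 assignments:
p=0, q=0: 0
p=0, q=1: 0
p=1, q=0: 1
p=1, q=1: 0
Count of True = 1

1


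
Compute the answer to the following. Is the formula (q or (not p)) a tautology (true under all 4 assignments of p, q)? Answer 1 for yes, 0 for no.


Check all 4 assignments:
p=0, q=0: 1
p=0, q=1: 1
p=1, q=0: 0
p=1, q=1: 1
Satisfying count = 3/4.
Tautology iff count = 4: no.

0


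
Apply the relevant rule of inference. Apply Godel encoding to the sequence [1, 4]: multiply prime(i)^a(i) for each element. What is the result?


Encode each element as an exponent of the corresponding prime:
  2^1 = 2
  3^4 = 81
Product = 2 * 81 = 162

162


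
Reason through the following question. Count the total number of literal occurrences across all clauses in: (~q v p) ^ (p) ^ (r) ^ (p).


Counting literals in each clause:
Clause 1: 2 literal(s)
Clause 2: 1 literal(s)
Clause 3: 1 literal(s)
Clause 4: 1 literal(s)
Total = 5

5


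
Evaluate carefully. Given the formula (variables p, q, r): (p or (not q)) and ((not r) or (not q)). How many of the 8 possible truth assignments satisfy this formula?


Evaluate all 8 assignments for p, q, r:
p=0, q=0, r=0: 1
p=0, q=0, r=1: 1
p=0, q=1, r=0: 0
p=0, q=1, r=1: 0
p=1, q=0, r=0: 1
p=1, q=0, r=1: 1
p=1, q=1, r=0: 1
p=1, q=1, r=1: 0
Satisfying count = 5

5


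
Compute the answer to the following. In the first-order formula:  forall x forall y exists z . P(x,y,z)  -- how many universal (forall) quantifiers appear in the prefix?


Quantifier prefix: forall x forall y exists z
Mark each quantifier type:
  U U E
Universal count = 2, Existential count = 1
Asked for universal (forall) quantifiers: 2

2


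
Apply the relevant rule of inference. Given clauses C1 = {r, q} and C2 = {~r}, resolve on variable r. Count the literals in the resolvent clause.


Remove r from C1 and ~r from C2.
C1 remainder: {q}
C2 remainder: {}
Union (resolvent): {q}
Resolvent has 1 literal(s).

1


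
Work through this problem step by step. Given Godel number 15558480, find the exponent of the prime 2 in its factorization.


Factorize 15558480 by dividing by 2 repeatedly.
Division steps: 2 divides 15558480 exactly 4 time(s).
Exponent of 2 = 4

4


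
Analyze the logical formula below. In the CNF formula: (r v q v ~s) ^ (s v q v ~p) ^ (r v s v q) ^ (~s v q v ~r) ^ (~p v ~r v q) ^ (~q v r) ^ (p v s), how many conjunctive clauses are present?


A CNF formula is a conjunction of clauses.
Clauses are separated by ^.
Counting the conjuncts: 7 clauses.

7


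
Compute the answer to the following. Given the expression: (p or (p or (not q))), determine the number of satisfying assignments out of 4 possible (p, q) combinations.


Check all 4 assignments:
p=0, q=0: 1
p=0, q=1: 0
p=1, q=0: 1
p=1, q=1: 1
Count of True = 3

3


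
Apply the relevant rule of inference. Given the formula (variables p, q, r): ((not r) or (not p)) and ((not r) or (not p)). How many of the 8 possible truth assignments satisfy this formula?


Evaluate all 8 assignments for p, q, r:
p=0, q=0, r=0: 1
p=0, q=0, r=1: 1
p=0, q=1, r=0: 1
p=0, q=1, r=1: 1
p=1, q=0, r=0: 1
p=1, q=0, r=1: 0
p=1, q=1, r=0: 1
p=1, q=1, r=1: 0
Satisfying count = 6

6


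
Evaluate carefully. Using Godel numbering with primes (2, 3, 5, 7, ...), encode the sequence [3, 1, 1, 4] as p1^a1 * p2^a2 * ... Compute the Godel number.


Encode each element as an exponent of the corresponding prime:
  2^3 = 8
  3^1 = 3
  5^1 = 5
  7^4 = 2401
Product = 8 * 3 * 5 * 2401 = 288120

288120


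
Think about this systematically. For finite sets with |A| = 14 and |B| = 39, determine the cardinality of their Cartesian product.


The Cartesian product A x B contains all ordered pairs (a, b).
|A x B| = |A| * |B| = 14 * 39 = 546

546


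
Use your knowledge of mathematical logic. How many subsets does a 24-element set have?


The power set of a set with n elements has 2^n elements.
|P(S)| = 2^24 = 16777216

16777216


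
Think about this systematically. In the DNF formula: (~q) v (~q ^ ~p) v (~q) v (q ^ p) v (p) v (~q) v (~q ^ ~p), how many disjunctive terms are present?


A DNF formula is a disjunction of terms (conjunctions).
Terms are separated by v.
Counting the disjuncts: 7 terms.

7


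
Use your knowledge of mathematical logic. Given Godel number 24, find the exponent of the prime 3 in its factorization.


Factorize 24 by dividing by 3 repeatedly.
Division steps: 3 divides 24 exactly 1 time(s).
Exponent of 3 = 1

1


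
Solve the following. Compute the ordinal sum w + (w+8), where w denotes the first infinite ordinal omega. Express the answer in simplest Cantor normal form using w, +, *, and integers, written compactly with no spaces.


Compute w + (w+8).
Ordinal + is associative but NOT commutative; for finite n>0, n + w = w but w + n stays w+n.
w + (w+8) = (w+w) + 8 = w*2+8.
Result = w*2+8

w*2+8


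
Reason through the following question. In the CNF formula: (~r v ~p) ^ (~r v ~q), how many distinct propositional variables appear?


Identify each variable that appears in the formula.
Variables found: p, q, r
Count = 3

3


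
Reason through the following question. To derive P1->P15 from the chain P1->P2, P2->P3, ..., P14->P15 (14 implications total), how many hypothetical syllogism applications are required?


With 14 implications in a chain connecting 15 propositions:
P1->P2, P2->P3, ..., P14->P15
Steps needed = (number of implications) - 1 = 14 - 1 = 13

13


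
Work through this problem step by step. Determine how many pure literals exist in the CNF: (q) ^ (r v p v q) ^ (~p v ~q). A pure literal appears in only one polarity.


Check each variable for pure literal status:
p: mixed (not pure)
q: mixed (not pure)
r: pure positive
Pure literal count = 1

1


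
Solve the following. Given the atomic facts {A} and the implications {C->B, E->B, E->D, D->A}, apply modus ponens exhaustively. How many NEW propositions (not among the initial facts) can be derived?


Initial facts: {A}
Apply modus ponens to closure:
  (no implication fires)
Final known: {A}
New propositions: {(none)}
Count = 0

0


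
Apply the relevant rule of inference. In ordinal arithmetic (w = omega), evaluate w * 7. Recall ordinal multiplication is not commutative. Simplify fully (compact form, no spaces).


Compute w * 7.
Ordinal * is associative and left-distributive over +, but NOT commutative; for finite n>1, n*w = w but w*n stays w*n.
w * 7 means 7 copies of w concatenated: w*7.
Result = w*7

w*7


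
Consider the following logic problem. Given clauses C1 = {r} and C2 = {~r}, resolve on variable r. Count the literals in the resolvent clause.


Remove r from C1 and ~r from C2.
C1 remainder: {}
C2 remainder: {}
Union (resolvent): {} (empty clause)
Resolvent has 0 literal(s).

0


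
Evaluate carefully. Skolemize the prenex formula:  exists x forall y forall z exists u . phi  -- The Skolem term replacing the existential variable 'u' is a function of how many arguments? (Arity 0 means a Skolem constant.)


Quantifier prefix: exists x forall y forall z exists u
'u' is existentially quantified at position 4.
Universal variables preceding it: y, z
Skolem function arity = 2

2


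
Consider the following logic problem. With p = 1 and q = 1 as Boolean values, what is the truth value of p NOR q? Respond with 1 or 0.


p = 1, q = 1
Operation: p NOR q
Evaluate: 1 NOR 1 = 0

0


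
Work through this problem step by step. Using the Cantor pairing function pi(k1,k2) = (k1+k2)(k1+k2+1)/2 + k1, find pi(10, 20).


k1 + k2 = 30
(k1+k2)(k1+k2+1)/2 = 30 * 31 / 2 = 465
pi = 465 + 10 = 475

475


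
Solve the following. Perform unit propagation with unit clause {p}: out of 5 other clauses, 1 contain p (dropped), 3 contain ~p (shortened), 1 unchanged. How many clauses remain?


Satisfied (removed): 1
Shortened (remain): 3
Unchanged (remain): 1
Remaining = 3 + 1 = 4

4


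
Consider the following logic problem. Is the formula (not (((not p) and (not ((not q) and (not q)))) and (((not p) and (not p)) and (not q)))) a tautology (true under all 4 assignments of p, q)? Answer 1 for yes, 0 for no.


Check all 4 assignments:
p=0, q=0: 1
p=0, q=1: 1
p=1, q=0: 1
p=1, q=1: 1
Satisfying count = 4/4.
Tautology iff count = 4: yes.

1


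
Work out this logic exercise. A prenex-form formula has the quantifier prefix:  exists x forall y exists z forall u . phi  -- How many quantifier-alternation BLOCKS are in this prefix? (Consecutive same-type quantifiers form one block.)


Quantifier-type sequence: E A E A  (A=forall, E=exists)
Group into maximal same-type runs:
  Ex1 | Ax1 | Ex1 | Ax1
Number of blocks = 4

4


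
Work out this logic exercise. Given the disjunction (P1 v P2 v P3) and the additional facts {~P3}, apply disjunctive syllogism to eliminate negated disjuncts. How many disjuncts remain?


Original disjuncts (3): P1, P2, P3
Negated (eliminate): ~P3
Remaining disjuncts: P1, P2
Count = 3 - 1 = 2

2


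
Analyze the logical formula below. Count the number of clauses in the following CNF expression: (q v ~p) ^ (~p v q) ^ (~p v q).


A CNF formula is a conjunction of clauses.
Clauses are separated by ^.
Counting the conjuncts: 3 clauses.

3


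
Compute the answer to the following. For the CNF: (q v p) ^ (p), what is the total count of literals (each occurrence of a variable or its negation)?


Counting literals in each clause:
Clause 1: 2 literal(s)
Clause 2: 1 literal(s)
Total = 3

3


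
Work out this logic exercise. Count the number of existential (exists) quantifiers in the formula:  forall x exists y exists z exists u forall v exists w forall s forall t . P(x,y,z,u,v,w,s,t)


Quantifier prefix: forall x exists y exists z exists u forall v exists w forall s forall t
Mark each quantifier type:
  U E E E U E U U
Universal count = 4, Existential count = 4
Asked for existential (exists) quantifiers: 4

4


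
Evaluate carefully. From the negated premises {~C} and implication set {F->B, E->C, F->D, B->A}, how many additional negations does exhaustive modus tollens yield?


Initial negated facts: {~C}
Apply modus tollens to closure:
  ~C and E->C  =>  ~E
Final negated: {~C, ~E}
New negations: {~E}
Count = 1

1


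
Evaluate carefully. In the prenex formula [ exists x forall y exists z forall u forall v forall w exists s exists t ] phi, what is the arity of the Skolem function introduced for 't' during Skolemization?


Quantifier prefix: exists x forall y exists z forall u forall v forall w exists s exists t
't' is existentially quantified at position 8.
Universal variables preceding it: y, u, v, w
Skolem function arity = 4

4


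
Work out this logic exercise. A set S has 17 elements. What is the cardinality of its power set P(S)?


The power set of a set with n elements has 2^n elements.
|P(S)| = 2^17 = 131072

131072


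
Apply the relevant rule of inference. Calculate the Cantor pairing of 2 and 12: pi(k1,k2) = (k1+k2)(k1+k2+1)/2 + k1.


k1 + k2 = 14
(k1+k2)(k1+k2+1)/2 = 14 * 15 / 2 = 105
pi = 105 + 2 = 107

107


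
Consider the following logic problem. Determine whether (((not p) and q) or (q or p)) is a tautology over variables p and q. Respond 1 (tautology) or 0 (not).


Check all 4 assignments:
p=0, q=0: 0
p=0, q=1: 1
p=1, q=0: 1
p=1, q=1: 1
Satisfying count = 3/4.
Tautology iff count = 4: no.

0


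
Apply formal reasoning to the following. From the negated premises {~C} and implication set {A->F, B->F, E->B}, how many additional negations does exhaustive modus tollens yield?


Initial negated facts: {~C}
Apply modus tollens to closure:
  (no implication fires)
Final negated: {~C}
New negations: {(none)}
Count = 0

0


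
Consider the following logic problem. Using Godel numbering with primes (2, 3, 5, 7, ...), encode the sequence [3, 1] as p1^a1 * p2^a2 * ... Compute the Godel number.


Encode each element as an exponent of the corresponding prime:
  2^3 = 8
  3^1 = 3
Product = 8 * 3 = 24

24


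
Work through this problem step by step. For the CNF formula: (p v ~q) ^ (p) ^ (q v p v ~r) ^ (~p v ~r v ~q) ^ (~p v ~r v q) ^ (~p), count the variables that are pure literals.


Check each variable for pure literal status:
p: mixed (not pure)
q: mixed (not pure)
r: pure negative
Pure literal count = 1

1


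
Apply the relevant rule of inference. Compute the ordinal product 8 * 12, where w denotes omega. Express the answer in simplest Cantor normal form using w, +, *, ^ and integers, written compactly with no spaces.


Compute 8 * 12.
Ordinal * is associative and left-distributive over +, but NOT commutative; for finite n>1, n*w = w but w*n stays w*n.
Both finite; ordinal * agrees with natural *: 8 * 12 = 96.
Result = 96

96


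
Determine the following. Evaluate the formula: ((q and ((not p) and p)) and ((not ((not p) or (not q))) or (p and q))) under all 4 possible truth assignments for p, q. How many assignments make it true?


Check all 4 assignments:
p=0, q=0: 0
p=0, q=1: 0
p=1, q=0: 0
p=1, q=1: 0
Count of True = 0

0


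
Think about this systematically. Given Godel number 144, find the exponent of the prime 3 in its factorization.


Factorize 144 by dividing by 3 repeatedly.
Division steps: 3 divides 144 exactly 2 time(s).
Exponent of 3 = 2

2


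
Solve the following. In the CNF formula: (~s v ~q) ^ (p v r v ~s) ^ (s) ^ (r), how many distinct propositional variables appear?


Identify each variable that appears in the formula.
Variables found: p, q, r, s
Count = 4

4


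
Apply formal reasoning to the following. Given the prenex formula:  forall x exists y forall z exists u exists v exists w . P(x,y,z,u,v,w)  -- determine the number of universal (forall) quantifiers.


Quantifier prefix: forall x exists y forall z exists u exists v exists w
Mark each quantifier type:
  U E U E E E
Universal count = 2, Existential count = 4
Asked for universal (forall) quantifiers: 2

2


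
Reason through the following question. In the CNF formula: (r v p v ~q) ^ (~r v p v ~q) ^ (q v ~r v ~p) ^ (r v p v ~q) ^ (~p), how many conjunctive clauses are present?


A CNF formula is a conjunction of clauses.
Clauses are separated by ^.
Counting the conjuncts: 5 clauses.

5


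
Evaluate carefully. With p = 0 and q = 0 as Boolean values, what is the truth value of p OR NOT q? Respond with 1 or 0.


p = 0, q = 0
Operation: p OR NOT q
Evaluate: 0 OR NOT 0 = 1

1


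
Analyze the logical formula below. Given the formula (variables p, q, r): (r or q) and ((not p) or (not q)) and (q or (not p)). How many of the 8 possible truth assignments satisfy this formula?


Evaluate all 8 assignments for p, q, r:
p=0, q=0, r=0: 0
p=0, q=0, r=1: 1
p=0, q=1, r=0: 1
p=0, q=1, r=1: 1
p=1, q=0, r=0: 0
p=1, q=0, r=1: 0
p=1, q=1, r=0: 0
p=1, q=1, r=1: 0
Satisfying count = 3

3


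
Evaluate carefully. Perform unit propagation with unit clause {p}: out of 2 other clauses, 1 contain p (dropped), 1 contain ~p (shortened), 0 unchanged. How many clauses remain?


Satisfied (removed): 1
Shortened (remain): 1
Unchanged (remain): 0
Remaining = 1 + 0 = 1

1


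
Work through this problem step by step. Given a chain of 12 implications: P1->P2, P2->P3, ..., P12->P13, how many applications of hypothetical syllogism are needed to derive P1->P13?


With 12 implications in a chain connecting 13 propositions:
P1->P2, P2->P3, ..., P12->P13
Steps needed = (number of implications) - 1 = 12 - 1 = 11

11


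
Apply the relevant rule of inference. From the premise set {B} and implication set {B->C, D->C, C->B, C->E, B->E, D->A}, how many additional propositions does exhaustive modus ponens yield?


Initial facts: {B}
Apply modus ponens to closure:
  B and B->C  =>  C
  C and C->E  =>  E
Final known: {B, C, E}
New propositions: {C, E}
Count = 2

2


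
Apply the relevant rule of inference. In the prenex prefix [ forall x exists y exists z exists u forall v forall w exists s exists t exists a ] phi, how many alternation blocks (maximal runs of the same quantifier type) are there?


Quantifier-type sequence: A E E E A A E E E  (A=forall, E=exists)
Group into maximal same-type runs:
  Ax1 | Ex3 | Ax2 | Ex3
Number of blocks = 4

4
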